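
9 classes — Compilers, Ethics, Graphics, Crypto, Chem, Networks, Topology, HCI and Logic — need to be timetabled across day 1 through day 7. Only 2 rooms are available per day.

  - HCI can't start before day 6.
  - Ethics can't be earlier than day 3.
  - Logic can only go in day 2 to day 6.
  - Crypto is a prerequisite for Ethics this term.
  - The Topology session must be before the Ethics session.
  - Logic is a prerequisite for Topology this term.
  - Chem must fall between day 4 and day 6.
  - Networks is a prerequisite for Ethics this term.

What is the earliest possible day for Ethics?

Ethics is available from day 3; precedence pushes Ethics to at least day 4.
Ethics at day 4 is achievable: Compilers -> day 2, Ethics -> day 4, Topology -> day 3, Chem -> day 4, HCI -> day 6, Crypto -> day 1, Graphics -> day 3, Networks -> day 1, Logic -> day 2.

day 4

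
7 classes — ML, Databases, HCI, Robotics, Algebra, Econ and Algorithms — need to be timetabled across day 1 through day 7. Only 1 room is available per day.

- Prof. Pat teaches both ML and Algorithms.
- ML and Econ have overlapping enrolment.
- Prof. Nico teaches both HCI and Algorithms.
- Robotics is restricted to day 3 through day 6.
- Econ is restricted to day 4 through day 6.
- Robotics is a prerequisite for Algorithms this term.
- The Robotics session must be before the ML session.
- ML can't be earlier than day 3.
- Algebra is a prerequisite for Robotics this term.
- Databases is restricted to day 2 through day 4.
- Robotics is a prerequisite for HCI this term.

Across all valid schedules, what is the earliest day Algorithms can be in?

Precedence pushes Algorithms to at least day 4.
Algorithms at day 4 is achievable: HCI=day 7, ML=day 6, Databases=day 2, Algebra=day 1, Algorithms=day 4, Econ=day 5, Robotics=day 3.

day 4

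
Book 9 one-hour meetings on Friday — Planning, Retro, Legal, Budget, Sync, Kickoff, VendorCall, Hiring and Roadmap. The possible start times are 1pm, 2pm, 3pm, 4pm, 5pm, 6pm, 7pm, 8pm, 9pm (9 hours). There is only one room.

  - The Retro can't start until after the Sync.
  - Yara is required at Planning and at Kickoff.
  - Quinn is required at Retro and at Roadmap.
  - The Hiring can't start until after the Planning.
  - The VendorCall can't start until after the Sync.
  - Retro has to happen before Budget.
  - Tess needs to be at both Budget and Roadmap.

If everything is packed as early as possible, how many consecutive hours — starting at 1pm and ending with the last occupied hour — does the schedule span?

The precedence chain requires at least 3 distinct hours.
With at most 1 per hour and 9 meetings, at least 9 hours are needed.
9 works (last occupied hour: 9pm): for example Roadmap=9pm, Sync=1pm, Hiring=6pm, VendorCall=5pm, Budget=4pm, Kickoff=8pm, Retro=2pm, Planning=3pm, Legal=7pm.

9 hours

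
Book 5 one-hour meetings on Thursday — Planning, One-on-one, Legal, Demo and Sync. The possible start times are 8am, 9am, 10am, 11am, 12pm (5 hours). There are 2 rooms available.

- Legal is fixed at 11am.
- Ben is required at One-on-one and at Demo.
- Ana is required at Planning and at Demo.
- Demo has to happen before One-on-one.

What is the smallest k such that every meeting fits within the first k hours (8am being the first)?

The precedence chain requires at least 2 distinct hours.
With at most 2 per hour and 5 meetings, at least 3 hours are needed.
Legal can't be placed before 11am — that is hour 4 counting from 8am — so the schedule must run through at least 4 hours.
4 works (last occupied hour: 11am): for example Legal=11am, Planning=9am, Demo=8am, Sync=8am, One-on-one=9am.

4 hours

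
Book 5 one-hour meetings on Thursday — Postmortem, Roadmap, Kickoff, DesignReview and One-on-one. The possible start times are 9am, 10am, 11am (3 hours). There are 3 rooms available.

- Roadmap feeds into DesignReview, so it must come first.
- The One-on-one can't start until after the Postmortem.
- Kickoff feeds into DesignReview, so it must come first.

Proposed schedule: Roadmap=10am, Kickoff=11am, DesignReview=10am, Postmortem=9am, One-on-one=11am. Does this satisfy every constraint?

There are 3 rooms available — holds.
Roadmap feeds into DesignReview, so it must come first — violated.
Kickoff feeds into DesignReview, so it must come first — violated.
The One-on-one can't start until after the Postmortem — holds.

Invalid. Kickoff feeds into DesignReview, so it must come first.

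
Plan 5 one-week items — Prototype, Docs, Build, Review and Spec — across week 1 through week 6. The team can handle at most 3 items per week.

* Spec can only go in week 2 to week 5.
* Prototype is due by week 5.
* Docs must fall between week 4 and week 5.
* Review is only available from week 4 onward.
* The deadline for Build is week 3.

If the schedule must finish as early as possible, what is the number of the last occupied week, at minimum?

4

With at most 3 per week and 5 tasks, at least 2 weeks are needed.
Docs can't be placed before week 4, so the schedule must run through at least week 4.
4 works (last occupied week: week 4): for example Docs=week 4, Prototype=week 1, Review=week 4, Spec=week 2, Build=week 1.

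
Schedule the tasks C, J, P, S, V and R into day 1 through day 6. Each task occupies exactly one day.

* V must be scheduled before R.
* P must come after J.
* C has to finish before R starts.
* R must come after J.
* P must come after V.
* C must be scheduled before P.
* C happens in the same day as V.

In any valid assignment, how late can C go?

day 5

Downstream work caps C at day 5.
C at day 5 is achievable: J=day 1, V=day 5, S=day 1, P=day 6, C=day 5, R=day 6.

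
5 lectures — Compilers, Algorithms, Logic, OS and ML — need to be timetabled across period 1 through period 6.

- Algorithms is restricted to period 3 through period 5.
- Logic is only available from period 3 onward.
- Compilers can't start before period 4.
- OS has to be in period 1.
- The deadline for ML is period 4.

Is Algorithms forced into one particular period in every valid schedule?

Algorithms can be period 3 (e.g. Logic=period 3, OS=period 1, Algorithms=period 3, ML=period 1, Compilers=period 4) or period 4 (e.g. Logic in period 3, Compilers in period 4, OS in period 1, ML in period 1, Algorithms in period 4).

No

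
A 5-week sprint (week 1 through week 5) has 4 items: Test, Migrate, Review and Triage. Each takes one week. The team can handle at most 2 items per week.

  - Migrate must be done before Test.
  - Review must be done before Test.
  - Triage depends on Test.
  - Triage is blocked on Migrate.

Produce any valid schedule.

Test -> week 2; Review -> week 1; Triage -> week 3; Migrate -> week 1

Checking: Migrate(week 1) before Test(week 2); Test(week 2) before Triage(week 3); Review(week 1) before Test(week 2); Migrate(week 1) before Triage(week 3); max 2 per week (cap 2).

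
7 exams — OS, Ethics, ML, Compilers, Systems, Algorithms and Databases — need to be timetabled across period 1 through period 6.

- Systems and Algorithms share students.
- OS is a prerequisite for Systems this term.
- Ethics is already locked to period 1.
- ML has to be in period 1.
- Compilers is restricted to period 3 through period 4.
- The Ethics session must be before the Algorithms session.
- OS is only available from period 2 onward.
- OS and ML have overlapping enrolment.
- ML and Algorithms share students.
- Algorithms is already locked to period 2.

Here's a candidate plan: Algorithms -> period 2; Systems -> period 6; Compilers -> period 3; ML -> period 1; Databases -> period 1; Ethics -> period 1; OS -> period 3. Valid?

OS is a prerequisite for Systems this term — holds.
Algorithms is already locked to period 2 — holds.
ML and Algorithms share students — holds.
ML has to be in period 1 — holds.
OS is only available from period 2 onward — holds.
Ethics is already locked to period 1 — holds.
Compilers is restricted to period 3 through period 4 — holds.
The Ethics session must be before the Algorithms session — holds.
OS and ML have overlapping enrolment — holds.
Systems and Algorithms share students — holds.

Yes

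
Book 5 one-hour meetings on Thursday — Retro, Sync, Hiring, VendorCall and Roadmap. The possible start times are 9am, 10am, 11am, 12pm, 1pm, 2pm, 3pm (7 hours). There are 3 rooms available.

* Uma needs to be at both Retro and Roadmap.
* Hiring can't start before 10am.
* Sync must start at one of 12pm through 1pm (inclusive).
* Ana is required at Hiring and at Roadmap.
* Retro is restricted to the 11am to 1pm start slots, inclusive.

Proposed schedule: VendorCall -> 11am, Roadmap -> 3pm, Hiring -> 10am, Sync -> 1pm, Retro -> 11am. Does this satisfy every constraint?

Uma needs to be at both Retro and Roadmap — holds.
Sync must start at one of 12pm through 1pm (inclusive) — holds.
Retro is restricted to the 11am to 1pm start slots, inclusive — holds.
Ana is required at Hiring and at Roadmap — holds.
Hiring can't start before 10am — holds.
There are 3 rooms available — holds.

Yes, all constraints hold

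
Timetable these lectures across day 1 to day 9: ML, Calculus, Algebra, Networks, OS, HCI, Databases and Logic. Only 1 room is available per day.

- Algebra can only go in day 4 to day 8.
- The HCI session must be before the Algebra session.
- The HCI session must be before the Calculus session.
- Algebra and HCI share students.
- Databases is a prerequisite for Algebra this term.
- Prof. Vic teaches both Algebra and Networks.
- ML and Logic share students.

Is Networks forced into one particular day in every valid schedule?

Networks can be day 1 (e.g. Logic -> day 8, Algebra -> day 4, Databases -> day 3, ML -> day 6, Networks -> day 1, OS -> day 7, HCI -> day 2, Calculus -> day 5) or day 2 (e.g. Logic=day 8, Networks=day 2, OS=day 7, Calculus=day 5, HCI=day 1, Databases=day 3, Algebra=day 4, ML=day 6).

No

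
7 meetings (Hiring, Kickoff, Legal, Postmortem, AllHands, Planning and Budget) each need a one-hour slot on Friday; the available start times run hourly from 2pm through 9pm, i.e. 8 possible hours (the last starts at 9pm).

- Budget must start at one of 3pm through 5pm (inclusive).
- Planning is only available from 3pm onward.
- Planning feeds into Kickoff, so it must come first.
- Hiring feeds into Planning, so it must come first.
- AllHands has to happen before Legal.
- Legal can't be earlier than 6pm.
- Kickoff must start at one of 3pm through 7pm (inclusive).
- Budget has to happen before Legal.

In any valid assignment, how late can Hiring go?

5pm

Downstream work caps Hiring at 5pm.
Hiring at 5pm is achievable: Kickoff -> 7pm, Legal -> 6pm, Postmortem -> 2pm, Planning -> 6pm, Hiring -> 5pm, Budget -> 3pm, AllHands -> 2pm.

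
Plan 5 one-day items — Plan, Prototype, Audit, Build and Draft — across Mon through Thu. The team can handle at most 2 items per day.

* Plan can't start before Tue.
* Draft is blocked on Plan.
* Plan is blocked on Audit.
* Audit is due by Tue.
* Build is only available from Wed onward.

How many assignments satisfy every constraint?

Splitting on Plan: it can be Tue (14), Wed (12). Listing each branch's schedules as (Prototype, Audit, Build, Draft):
Plan=Tue: (Mon,Mon,Wed,Wed) (Mon,Mon,Wed,Thu) (Mon,Mon,Thu,Wed) (Mon,Mon,Thu,Thu) (Tue,Mon,Wed,Wed) (Tue,Mon,Wed,Thu) (Tue,Mon,Thu,Wed) (Tue,Mon,Thu,Thu) (Wed,Mon,Wed,Thu) (Wed,Mon,Thu,Wed) (Wed,Mon,Thu,Thu) (Thu,Mon,Wed,Wed) (Thu,Mon,Wed,Thu) (Thu,Mon,Thu,Wed) — 14.
Plan=Wed: (Mon,Mon,Wed,Thu) (Mon,Mon,Thu,Thu) (Mon,Tue,Wed,Thu) (Mon,Tue,Thu,Thu) (Tue,Mon,Wed,Thu) (Tue,Mon,Thu,Thu) (Tue,Tue,Wed,Thu) (Tue,Tue,Thu,Thu) (Wed,Mon,Thu,Thu) (Wed,Tue,Thu,Thu) (Thu,Mon,Wed,Thu) (Thu,Tue,Wed,Thu) — 12.
Summing: 14 + 12 = 26.

26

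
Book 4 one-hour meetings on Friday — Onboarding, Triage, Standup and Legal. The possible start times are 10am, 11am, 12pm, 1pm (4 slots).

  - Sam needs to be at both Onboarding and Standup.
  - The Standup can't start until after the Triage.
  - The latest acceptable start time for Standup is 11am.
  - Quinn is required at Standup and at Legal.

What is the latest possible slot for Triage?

10am

Downstream work caps Triage at 10am.
Triage at 10am is achievable: Onboarding in 10am; Standup in 11am; Legal in 10am; Triage in 10am.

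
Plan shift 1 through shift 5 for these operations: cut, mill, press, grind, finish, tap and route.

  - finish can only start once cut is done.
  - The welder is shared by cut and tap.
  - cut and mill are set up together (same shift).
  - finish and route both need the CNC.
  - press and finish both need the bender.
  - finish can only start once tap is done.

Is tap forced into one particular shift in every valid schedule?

No

tap can be shift 1 (e.g. cut=shift 2; mill=shift 2; tap=shift 1; press=shift 1; grind=shift 1; route=shift 1; finish=shift 3) or shift 2 (e.g. tap=shift 2, route=shift 1, finish=shift 3, press=shift 1, cut=shift 1, mill=shift 1, grind=shift 1).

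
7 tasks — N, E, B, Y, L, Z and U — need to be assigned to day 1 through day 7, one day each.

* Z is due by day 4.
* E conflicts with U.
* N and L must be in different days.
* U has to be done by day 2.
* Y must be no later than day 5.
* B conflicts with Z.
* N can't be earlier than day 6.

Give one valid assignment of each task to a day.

B in day 2; N in day 6; U in day 1; L in day 1; Y in day 1; Z in day 1; E in day 2

Checking: N(day 6) != L(day 1); E(day 2) != U(day 1); B(day 2) != Z(day 1); N=day 6 in [day 6,day 7]; Y=day 1 in [day 1,day 5]; Z=day 1 in [day 1,day 4]; U=day 1 in [day 1,day 2].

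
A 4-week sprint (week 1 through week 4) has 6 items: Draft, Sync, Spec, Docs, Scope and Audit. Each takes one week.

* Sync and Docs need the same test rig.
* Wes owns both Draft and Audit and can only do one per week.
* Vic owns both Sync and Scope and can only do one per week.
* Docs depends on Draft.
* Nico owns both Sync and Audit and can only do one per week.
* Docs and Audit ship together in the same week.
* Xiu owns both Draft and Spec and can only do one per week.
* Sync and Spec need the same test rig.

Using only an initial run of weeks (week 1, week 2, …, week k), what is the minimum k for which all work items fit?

The precedence chain requires at least 2 distinct weeks.
2 works (last occupied week: week 2): for example Scope=week 2, Docs=week 2, Audit=week 2, Draft=week 1, Spec=week 2, Sync=week 1.

2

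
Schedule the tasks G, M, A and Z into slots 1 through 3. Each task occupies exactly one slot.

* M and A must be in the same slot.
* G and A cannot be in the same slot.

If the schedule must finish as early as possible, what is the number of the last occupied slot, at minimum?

Could 1 slot be enough, i.e. nothing placed later than 1? No: A can't share with G (1) → nothing is left.
So 1 slot is not enough.
2 works (last occupied slot: 2): for example A in 2; M in 2; Z in 1; G in 1.

2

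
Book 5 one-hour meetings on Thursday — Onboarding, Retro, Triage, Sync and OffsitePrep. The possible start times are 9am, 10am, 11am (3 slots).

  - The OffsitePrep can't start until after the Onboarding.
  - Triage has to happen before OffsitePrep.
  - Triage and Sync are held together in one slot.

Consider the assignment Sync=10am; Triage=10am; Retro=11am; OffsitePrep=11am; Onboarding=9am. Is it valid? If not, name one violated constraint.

Triage and Sync are held together in one slot — holds.
The OffsitePrep can't start until after the Onboarding — holds.
Triage has to happen before OffsitePrep — holds.

Yes, all constraints hold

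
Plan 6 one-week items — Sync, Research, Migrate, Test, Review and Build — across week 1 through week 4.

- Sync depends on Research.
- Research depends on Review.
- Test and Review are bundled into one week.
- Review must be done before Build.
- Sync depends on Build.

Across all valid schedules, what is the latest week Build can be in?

week 3

Precedence pushes Build to at least week 2; downstream work caps Build at week 3.
Build at week 3 is achievable: Review -> week 1, Test -> week 1, Migrate -> week 1, Research -> week 2, Sync -> week 4, Build -> week 3.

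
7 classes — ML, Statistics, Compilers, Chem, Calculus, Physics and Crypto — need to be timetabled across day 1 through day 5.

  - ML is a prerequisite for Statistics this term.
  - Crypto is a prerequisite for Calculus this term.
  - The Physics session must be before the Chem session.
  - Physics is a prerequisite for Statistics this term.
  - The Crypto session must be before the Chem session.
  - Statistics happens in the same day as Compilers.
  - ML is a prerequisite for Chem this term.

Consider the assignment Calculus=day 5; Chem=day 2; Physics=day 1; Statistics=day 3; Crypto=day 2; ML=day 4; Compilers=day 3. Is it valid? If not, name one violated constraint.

The Crypto session must be before the Chem session — violated.
Crypto is a prerequisite for Calculus this term — holds.
Statistics happens in the same day as Compilers — holds.
The Physics session must be before the Chem session — holds.
Physics is a prerequisite for Statistics this term — holds.
ML is a prerequisite for Chem this term — violated.
ML is a prerequisite for Statistics this term — violated.

No — it violates: ML is a prerequisite for Chem this term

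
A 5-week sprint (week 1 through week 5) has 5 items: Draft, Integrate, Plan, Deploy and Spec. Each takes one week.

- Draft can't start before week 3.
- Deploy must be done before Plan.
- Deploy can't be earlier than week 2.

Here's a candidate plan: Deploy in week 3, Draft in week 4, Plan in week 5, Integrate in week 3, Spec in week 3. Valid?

Deploy must be done before Plan — holds.
Draft can't start before week 3 — holds.
Deploy can't be earlier than week 2 — holds.

Yes, all constraints hold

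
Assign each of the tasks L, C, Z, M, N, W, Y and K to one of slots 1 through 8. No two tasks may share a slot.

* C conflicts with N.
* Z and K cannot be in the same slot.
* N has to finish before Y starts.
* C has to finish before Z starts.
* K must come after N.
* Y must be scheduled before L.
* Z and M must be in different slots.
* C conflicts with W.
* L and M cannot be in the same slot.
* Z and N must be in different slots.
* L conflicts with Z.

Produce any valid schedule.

Y in 2; K in 6; W in 8; C in 4; N in 1; L in 3; Z in 5; M in 7

Checking: C(4) before Z(5); N(1) before K(6); N(1) before Y(2); Y(2) before L(3); L(3) != Z(5); Z(5) != M(7); Z(5) != N(1); L(3) != M(7); Z(5) != K(6); C(4) != N(1); C(4) != W(8); max 1 per slot (cap 1).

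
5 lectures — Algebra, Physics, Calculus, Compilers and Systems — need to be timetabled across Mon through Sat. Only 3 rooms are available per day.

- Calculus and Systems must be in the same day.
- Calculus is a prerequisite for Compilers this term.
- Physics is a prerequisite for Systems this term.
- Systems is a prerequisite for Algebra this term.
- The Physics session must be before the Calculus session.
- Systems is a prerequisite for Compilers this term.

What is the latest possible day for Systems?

Fri

Precedence pushes Systems to at least Tue; downstream work caps Systems at Fri.
Systems at Fri is achievable: Systems in Fri, Algebra in Sat, Calculus in Fri, Physics in Mon, Compilers in Sat.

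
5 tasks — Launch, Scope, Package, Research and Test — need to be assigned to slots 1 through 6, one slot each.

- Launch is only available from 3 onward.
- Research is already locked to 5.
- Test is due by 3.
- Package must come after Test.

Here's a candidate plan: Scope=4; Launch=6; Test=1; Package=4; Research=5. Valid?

Test is due by 3 — holds.
Launch is only available from 3 onward — holds.
Research is already locked to 5 — holds.
Package must come after Test — holds.

Yes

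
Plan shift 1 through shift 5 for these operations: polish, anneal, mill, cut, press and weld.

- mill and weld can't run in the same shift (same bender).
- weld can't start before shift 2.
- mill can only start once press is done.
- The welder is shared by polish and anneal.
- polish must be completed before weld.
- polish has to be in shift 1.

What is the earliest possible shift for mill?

shift 2

Precedence pushes mill to at least shift 2.
mill at shift 2 is achievable: mill -> shift 2, press -> shift 1, anneal -> shift 2, cut -> shift 1, polish -> shift 1, weld -> shift 3.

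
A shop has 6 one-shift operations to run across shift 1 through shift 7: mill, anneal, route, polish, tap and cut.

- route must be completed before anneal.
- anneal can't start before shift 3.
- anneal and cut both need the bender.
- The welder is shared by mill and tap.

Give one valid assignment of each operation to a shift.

route=shift 1, cut=shift 1, anneal=shift 3, mill=shift 1, tap=shift 2, polish=shift 1

Checking: route(shift 1) before anneal(shift 3); mill(shift 1) != tap(shift 2); anneal(shift 3) != cut(shift 1); anneal=shift 3 in [shift 3,shift 7].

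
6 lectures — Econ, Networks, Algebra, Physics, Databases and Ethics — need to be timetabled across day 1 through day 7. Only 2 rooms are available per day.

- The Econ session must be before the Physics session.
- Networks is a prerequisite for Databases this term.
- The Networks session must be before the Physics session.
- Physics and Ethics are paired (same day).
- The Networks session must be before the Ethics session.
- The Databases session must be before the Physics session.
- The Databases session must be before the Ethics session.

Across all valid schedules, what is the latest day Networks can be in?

Downstream work caps Networks at day 5.
Networks at day 5 is achievable: Econ -> day 1, Ethics -> day 7, Databases -> day 6, Networks -> day 5, Algebra -> day 1, Physics -> day 7.

day 5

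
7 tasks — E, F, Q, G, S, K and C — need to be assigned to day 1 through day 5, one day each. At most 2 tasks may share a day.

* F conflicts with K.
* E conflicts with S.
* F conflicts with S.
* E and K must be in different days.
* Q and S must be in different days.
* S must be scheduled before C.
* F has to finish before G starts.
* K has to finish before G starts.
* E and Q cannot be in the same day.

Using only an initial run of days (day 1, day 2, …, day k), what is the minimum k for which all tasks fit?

4

The precedence chain requires at least 2 distinct days.
With at most 2 per day and 7 tasks, at least 4 days are needed.
4 works (last occupied day: day 4): for example K in day 2, S in day 2, Q in day 4, E in day 1, G in day 3, C in day 3, F in day 1.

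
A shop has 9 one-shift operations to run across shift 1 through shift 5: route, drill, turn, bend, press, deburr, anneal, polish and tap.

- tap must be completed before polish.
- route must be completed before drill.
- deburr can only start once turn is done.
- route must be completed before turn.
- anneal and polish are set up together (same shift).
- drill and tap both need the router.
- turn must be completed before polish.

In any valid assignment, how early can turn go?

Precedence pushes turn to at least shift 2; downstream work caps turn at shift 4.
turn at shift 2 is achievable: polish in shift 3, anneal in shift 3, press in shift 1, deburr in shift 3, turn in shift 2, route in shift 1, bend in shift 1, tap in shift 1, drill in shift 2.

shift 2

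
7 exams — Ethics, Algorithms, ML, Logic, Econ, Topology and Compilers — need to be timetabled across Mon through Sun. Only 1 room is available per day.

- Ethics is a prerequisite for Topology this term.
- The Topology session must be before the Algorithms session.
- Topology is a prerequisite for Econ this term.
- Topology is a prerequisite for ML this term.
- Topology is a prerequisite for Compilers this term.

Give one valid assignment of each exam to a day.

Algorithms in Wed; Econ in Fri; Topology in Tue; Ethics in Mon; ML in Thu; Logic in Sun; Compilers in Sat

Checking: Topology(Tue) before Econ(Fri); Topology(Tue) before ML(Thu); Ethics(Mon) before Topology(Tue); Topology(Tue) before Algorithms(Wed); Topology(Tue) before Compilers(Sat); max 1 per day (cap 1).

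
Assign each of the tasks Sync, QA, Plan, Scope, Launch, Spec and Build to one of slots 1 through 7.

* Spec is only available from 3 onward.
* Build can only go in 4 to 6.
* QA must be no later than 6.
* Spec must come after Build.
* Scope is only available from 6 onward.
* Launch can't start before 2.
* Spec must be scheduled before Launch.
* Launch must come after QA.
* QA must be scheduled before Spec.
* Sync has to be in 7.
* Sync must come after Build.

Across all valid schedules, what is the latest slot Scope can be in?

7

Scope is available from 6.
Scope at 7 is achievable: Plan=1, QA=1, Sync=7, Build=4, Spec=5, Scope=7, Launch=6.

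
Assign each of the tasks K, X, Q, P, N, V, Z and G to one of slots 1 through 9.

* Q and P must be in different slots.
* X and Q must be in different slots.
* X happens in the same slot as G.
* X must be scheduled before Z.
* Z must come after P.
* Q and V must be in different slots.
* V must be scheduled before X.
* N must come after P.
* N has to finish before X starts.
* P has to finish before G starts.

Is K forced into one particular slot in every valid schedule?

K can be 1 (e.g. K -> 1, Z -> 4, V -> 1, N -> 2, G -> 3, X -> 3, P -> 1, Q -> 2) or 2 (e.g. V=1; K=2; X=3; Q=2; G=3; N=2; P=1; Z=4).

No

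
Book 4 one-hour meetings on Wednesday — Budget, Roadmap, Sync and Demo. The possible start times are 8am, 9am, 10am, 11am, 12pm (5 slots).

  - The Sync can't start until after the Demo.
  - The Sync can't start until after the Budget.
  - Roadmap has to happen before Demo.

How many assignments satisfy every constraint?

35

Splitting on Budget: it can be 8am (10), 9am (10), 10am (9), 11am (6). Listing each branch's schedules as (Roadmap, Sync, Demo):
Budget=8am: (8am,10am,9am) (8am,11am,9am) (8am,11am,10am) (8am,12pm,9am) (8am,12pm,10am) (8am,12pm,11am) (9am,11am,10am) (9am,12pm,10am) (9am,12pm,11am) (10am,12pm,11am) — 10.
Budget=9am: (8am,10am,9am) (8am,11am,9am) (8am,11am,10am) (8am,12pm,9am) (8am,12pm,10am) (8am,12pm,11am) (9am,11am,10am) (9am,12pm,10am) (9am,12pm,11am) (10am,12pm,11am) — 10.
Budget=10am: (8am,11am,9am) (8am,11am,10am) (8am,12pm,9am) (8am,12pm,10am) (8am,12pm,11am) (9am,11am,10am) (9am,12pm,10am) (9am,12pm,11am) (10am,12pm,11am) — 9.
Budget=11am: (8am,12pm,9am) (8am,12pm,10am) (8am,12pm,11am) (9am,12pm,10am) (9am,12pm,11am) (10am,12pm,11am) — 6.
Summing: 10 + 10 + 9 + 6 = 35.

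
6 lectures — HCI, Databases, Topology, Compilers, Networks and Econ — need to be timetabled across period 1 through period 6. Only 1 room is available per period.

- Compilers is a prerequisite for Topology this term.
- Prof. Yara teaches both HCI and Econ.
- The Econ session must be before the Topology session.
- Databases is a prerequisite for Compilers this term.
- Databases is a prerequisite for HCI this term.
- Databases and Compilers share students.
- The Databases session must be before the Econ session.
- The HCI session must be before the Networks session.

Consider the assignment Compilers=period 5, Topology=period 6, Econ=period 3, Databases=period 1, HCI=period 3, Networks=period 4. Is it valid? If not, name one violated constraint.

Databases is a prerequisite for Compilers this term — holds.
Only 1 room is available per period — violated.
Compilers is a prerequisite for Topology this term — holds.
Databases is a prerequisite for HCI this term — holds.
The Databases session must be before the Econ session — holds.
Prof. Yara teaches both HCI and Econ — violated.
The HCI session must be before the Networks session — holds.
Databases and Compilers share students — holds.
The Econ session must be before the Topology session — holds.

No — it violates: Prof. Yara teaches both HCI and Econ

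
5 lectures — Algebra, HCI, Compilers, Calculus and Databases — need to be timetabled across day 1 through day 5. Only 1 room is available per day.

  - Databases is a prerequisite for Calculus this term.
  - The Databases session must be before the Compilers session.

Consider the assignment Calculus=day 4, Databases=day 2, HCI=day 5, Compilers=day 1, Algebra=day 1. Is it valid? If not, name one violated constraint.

Invalid. Only 1 room is available per day.

Only 1 room is available per day — violated.
The Databases session must be before the Compilers session — violated.
Databases is a prerequisite for Calculus this term — holds.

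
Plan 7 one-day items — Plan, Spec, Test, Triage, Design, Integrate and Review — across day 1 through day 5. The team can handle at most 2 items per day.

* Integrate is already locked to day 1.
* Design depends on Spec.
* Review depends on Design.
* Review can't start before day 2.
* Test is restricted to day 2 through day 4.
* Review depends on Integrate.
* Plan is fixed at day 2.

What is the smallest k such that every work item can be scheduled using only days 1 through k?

4

The precedence chain requires at least 3 distinct days.
With at most 2 per day and 7 work items, at least 4 days are needed.
4 works (last occupied day: day 4): for example Integrate -> day 1; Spec -> day 1; Review -> day 3; Plan -> day 2; Triage -> day 4; Design -> day 2; Test -> day 3.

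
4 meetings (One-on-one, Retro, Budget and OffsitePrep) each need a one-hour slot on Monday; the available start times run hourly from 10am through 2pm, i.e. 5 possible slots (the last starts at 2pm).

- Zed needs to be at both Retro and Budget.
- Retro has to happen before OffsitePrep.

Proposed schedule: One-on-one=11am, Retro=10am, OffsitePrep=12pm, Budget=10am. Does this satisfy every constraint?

No. Zed needs to be at both Retro and Budget is not satisfied.

Retro has to happen before OffsitePrep — holds.
Zed needs to be at both Retro and Budget — violated.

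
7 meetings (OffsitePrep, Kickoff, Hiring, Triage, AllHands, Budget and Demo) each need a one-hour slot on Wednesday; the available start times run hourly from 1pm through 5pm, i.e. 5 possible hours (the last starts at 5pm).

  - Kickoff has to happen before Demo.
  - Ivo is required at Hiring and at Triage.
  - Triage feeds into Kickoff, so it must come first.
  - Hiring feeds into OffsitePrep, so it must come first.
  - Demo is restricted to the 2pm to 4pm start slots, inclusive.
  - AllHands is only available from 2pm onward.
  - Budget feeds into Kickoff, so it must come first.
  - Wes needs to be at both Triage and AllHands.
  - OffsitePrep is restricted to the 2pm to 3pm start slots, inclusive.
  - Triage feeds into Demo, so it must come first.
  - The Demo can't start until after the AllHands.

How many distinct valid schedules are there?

Splitting on OffsitePrep: it can be 2pm (2), 3pm (9). Listing each branch's schedules as (Kickoff, Hiring, Triage, AllHands, Budget, Demo):
OffsitePrep=2pm: (3pm,1pm,2pm,3pm,1pm,4pm) (3pm,1pm,2pm,3pm,2pm,4pm) — 2.
OffsitePrep=3pm: (2pm,2pm,1pm,2pm,1pm,3pm) (2pm,2pm,1pm,2pm,1pm,4pm) (2pm,2pm,1pm,3pm,1pm,4pm) (3pm,1pm,2pm,3pm,1pm,4pm) (3pm,1pm,2pm,3pm,2pm,4pm) (3pm,2pm,1pm,2pm,1pm,4pm) (3pm,2pm,1pm,2pm,2pm,4pm) (3pm,2pm,1pm,3pm,1pm,4pm) (3pm,2pm,1pm,3pm,2pm,4pm) — 9.
Summing: 2 + 9 = 11.

11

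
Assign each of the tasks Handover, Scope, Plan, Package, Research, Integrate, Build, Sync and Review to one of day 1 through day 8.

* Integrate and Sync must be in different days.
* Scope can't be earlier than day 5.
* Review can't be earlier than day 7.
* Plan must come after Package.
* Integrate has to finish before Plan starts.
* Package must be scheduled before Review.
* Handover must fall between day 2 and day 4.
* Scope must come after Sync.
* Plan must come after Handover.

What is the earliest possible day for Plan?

Precedence pushes Plan to at least day 3.
Plan at day 3 is achievable: Review -> day 7, Research -> day 1, Scope -> day 5, Plan -> day 3, Handover -> day 2, Sync -> day 2, Build -> day 1, Integrate -> day 1, Package -> day 1.

day 3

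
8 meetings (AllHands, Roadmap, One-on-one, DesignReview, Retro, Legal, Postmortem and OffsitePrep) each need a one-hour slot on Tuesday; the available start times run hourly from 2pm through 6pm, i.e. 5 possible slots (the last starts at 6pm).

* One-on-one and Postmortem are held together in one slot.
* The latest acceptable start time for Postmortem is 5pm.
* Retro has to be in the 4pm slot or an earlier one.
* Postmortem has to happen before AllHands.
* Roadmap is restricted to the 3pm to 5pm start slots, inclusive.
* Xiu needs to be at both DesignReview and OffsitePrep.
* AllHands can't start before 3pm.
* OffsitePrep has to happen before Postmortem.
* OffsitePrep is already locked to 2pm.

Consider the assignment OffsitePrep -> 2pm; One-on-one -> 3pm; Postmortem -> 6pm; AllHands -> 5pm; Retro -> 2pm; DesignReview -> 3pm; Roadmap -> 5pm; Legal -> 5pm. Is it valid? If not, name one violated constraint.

OffsitePrep is already locked to 2pm — holds.
AllHands can't start before 3pm — holds.
Retro has to be in the 4pm slot or an earlier one — holds.
Xiu needs to be at both DesignReview and OffsitePrep — holds.
Roadmap is restricted to the 3pm to 5pm start slots, inclusive — holds.
OffsitePrep has to happen before Postmortem — holds.
One-on-one and Postmortem are held together in one slot — violated.
The latest acceptable start time for Postmortem is 5pm — violated.
Postmortem has to happen before AllHands — violated.

No — it violates: The latest acceptable start time for Postmortem is 5pm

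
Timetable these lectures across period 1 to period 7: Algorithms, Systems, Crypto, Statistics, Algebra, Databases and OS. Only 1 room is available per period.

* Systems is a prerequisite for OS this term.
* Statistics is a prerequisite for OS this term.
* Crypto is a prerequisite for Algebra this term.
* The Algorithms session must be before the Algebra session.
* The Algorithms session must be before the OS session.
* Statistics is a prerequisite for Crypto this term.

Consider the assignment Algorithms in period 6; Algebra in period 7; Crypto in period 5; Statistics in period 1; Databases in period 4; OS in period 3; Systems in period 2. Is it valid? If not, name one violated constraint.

Statistics is a prerequisite for Crypto this term — holds.
The Algorithms session must be before the OS session — violated.
Only 1 room is available per period — holds.
The Algorithms session must be before the Algebra session — holds.
Systems is a prerequisite for OS this term — holds.
Statistics is a prerequisite for OS this term — holds.
Crypto is a prerequisite for Algebra this term — holds.

Invalid. The Algorithms session must be before the OS session.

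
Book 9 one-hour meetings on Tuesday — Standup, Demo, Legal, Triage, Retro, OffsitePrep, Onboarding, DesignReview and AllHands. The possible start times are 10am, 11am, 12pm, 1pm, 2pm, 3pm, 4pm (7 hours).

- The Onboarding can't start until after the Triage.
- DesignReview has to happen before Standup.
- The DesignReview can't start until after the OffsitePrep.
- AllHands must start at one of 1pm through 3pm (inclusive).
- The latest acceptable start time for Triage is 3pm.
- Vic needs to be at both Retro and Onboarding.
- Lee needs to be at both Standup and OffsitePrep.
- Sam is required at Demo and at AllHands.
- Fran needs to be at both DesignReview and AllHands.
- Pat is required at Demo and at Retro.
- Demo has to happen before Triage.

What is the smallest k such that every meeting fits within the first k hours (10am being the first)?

4 hours

The precedence chain requires at least 3 distinct hours.
AllHands can't be placed before 1pm — that is hour 4 counting from 10am — so the schedule must run through at least 4 hours.
4 works (last occupied hour: 1pm): for example OffsitePrep=10am; Onboarding=12pm; AllHands=1pm; Triage=11am; Legal=10am; Standup=12pm; DesignReview=11am; Retro=11am; Demo=10am.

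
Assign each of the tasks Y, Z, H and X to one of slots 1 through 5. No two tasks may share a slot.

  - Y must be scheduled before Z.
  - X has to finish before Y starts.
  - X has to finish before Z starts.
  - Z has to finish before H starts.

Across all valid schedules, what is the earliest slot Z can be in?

Precedence pushes Z to at least 3; downstream work caps Z at 4.
Z at 3 is achievable: Z -> 3, H -> 4, X -> 1, Y -> 2.

3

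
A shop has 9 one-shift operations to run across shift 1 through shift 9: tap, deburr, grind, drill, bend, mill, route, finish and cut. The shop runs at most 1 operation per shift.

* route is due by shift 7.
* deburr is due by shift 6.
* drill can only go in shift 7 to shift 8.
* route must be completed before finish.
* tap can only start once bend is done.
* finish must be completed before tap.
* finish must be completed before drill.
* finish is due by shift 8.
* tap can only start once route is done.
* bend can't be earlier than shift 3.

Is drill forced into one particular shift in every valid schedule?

No

drill can be shift 7 (e.g. mill -> shift 8; deburr -> shift 1; finish -> shift 4; route -> shift 2; grind -> shift 6; drill -> shift 7; tap -> shift 5; bend -> shift 3; cut -> shift 9) or shift 8 (e.g. route in shift 2, finish in shift 4, mill in shift 7, cut in shift 9, deburr in shift 1, drill in shift 8, tap in shift 5, grind in shift 6, bend in shift 3).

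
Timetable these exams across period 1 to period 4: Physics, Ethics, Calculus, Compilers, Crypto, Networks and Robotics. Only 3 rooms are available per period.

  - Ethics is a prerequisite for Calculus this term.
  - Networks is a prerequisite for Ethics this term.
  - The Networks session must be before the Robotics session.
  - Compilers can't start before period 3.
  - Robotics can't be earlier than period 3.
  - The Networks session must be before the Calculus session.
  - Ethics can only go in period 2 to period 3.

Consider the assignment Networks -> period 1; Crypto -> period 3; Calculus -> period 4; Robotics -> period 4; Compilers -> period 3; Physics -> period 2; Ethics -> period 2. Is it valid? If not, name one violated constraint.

The Networks session must be before the Calculus session — holds.
Only 3 rooms are available per period — holds.
Robotics can't be earlier than period 3 — holds.
The Networks session must be before the Robotics session — holds.
Compilers can't start before period 3 — holds.
Networks is a prerequisite for Ethics this term — holds.
Ethics can only go in period 2 to period 3 — holds.
Ethics is a prerequisite for Calculus this term — holds.

Yes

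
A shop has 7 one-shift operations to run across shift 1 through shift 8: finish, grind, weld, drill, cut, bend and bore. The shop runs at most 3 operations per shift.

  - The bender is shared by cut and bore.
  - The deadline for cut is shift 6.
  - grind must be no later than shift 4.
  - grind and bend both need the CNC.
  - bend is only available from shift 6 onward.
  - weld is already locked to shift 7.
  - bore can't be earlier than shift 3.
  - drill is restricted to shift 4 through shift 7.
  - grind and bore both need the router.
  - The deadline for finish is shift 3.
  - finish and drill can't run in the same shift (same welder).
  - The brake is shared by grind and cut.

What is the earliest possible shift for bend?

Bend is available from shift 6.
bend at shift 6 is achievable: drill in shift 4; bend in shift 6; cut in shift 2; grind in shift 1; weld in shift 7; finish in shift 1; bore in shift 3.

shift 6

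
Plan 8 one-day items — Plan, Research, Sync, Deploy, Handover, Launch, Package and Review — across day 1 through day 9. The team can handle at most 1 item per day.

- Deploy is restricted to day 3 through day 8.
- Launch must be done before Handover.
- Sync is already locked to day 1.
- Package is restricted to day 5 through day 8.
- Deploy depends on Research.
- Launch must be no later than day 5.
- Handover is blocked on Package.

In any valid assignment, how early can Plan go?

Plan at day 2 is achievable: Handover -> day 7; Package -> day 5; Deploy -> day 6; Plan -> day 2; Sync -> day 1; Research -> day 4; Launch -> day 3; Review -> day 8.
Nothing earlier works — the capacity limit rule out every day before day 2.

day 2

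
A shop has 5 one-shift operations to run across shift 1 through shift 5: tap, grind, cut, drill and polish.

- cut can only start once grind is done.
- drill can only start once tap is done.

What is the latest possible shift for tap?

shift 4

Downstream work caps tap at shift 4.
tap at shift 4 is achievable: grind=shift 1, cut=shift 2, tap=shift 4, drill=shift 5, polish=shift 1.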